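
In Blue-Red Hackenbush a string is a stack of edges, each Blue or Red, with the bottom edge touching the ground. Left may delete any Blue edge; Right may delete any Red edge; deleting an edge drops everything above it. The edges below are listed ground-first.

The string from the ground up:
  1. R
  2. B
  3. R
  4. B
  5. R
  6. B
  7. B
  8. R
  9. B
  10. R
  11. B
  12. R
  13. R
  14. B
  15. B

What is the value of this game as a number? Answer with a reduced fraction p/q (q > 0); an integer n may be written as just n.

-10585/16384

Prefix values for R B R B R B B R B R B R R B B via {L|R} + simplicity:
1 of 15 · R · max L −∞ · min R 0 => -1
2 of 15 · RB · max L -1 · min R 0 => -1/2
3 of 15 · RBR · max L -1 · min R -1/2 => -3/4
4 of 15 · RBRB · max L -3/4 · min R -1/2 => -5/8
5 of 15 · RBRBR · max L -3/4 · min R -5/8 => -11/16
6 of 15 · RBRBRB · max L -11/16 · min R -5/8 => -21/32
7 of 15 · RBRBRBB · max L -21/32 · min R -5/8 => -41/64
8 of 15 · RBRBRBBR · max L -21/32 · min R -41/64 => -83/128
9 of 15 · RBRBRBBRB · max L -83/128 · min R -41/64 => -165/256
10 of 15 · RBRBRBBRBR · max L -83/128 · min R -165/256 => -331/512
11 of 15 · RBRBRBBRBRB · max L -331/512 · min R -165/256 => -661/1024
12 of 15 · RBRBRBBRBRBR · max L -331/512 · min R -661/1024 => -1323/2048
13 of 15 · RBRBRBBRBRBRR · max L -331/512 · min R -1323/2048 => -2647/4096
14 of 15 · RBRBRBBRBRBRRB · max L -2647/4096 · min R -1323/2048 => -5293/8192
15 of 15 · RBRBRBBRBRBRRBB · max L -5293/8192 · min R -1323/2048 => -10585/16384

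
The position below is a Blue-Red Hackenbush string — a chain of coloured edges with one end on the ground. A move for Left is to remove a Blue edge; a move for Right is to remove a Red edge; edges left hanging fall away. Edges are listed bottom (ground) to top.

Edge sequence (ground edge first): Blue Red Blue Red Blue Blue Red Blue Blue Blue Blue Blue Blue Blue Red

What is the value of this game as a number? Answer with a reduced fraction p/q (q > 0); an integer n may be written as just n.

Build G(s[:k]) for k = 1..15, string s = Blue Red Blue Red Blue Blue Red Blue Blue Blue Blue Blue Blue Blue Red.
1 of 15 · B · max L 0 · min R +∞ = 1
2 of 15 · BR · max L 0 · min R 1 = 1/2
3 of 15 · BRB · max L 1/2 · min R 1 = 3/4
4 of 15 · BRBR · max L 1/2 · min R 3/4 = 5/8
5 of 15 · BRBRB · max L 5/8 · min R 3/4 = 11/16
6 of 15 · BRBRBB · max L 11/16 · min R 3/4 = 23/32
7 of 15 · BRBRBBR · max L 11/16 · min R 23/32 = 45/64
8 of 15 · BRBRBBRB · max L 45/64 · min R 23/32 = 91/128
9 of 15 · BRBRBBRBB · max L 91/128 · min R 23/32 = 183/256
10 of 15 · BRBRBBRBBB · max L 183/256 · min R 23/32 = 367/512
11 of 15 · BRBRBBRBBBB · max L 367/512 · min R 23/32 = 735/1024
12 of 15 · BRBRBBRBBBBB · max L 735/1024 · min R 23/32 = 1471/2048
13 of 15 · BRBRBBRBBBBBB · max L 1471/2048 · min R 23/32 = 2943/4096
14 of 15 · BRBRBBRBBBBBBB · max L 2943/4096 · min R 23/32 = 5887/8192
15 of 15 · BRBRBBRBBBBBBBR · max L 2943/4096 · min R 5887/8192 = 11773/16384

11773/16384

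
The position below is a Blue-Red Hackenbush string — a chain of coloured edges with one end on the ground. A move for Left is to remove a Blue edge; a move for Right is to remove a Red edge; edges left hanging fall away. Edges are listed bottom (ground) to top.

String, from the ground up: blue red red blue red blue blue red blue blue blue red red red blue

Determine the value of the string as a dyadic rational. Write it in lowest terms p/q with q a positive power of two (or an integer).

edge 1 of 15 (blue): { 0 |  } so 1
edge 2 of 15 (red): { 0 | 1 } so 1/2
edge 3 of 15 (red): { 0 | 1/2 1 } so 1/4
edge 4 of 15 (blue): { 0 1/4 | 1/2 1 } so 3/8
edge 5 of 15 (red): { 0 1/4 | 3/8 1/2 1 } so 5/16
edge 6 of 15 (blue): { 0 1/4 5/16 | 3/8 1/2 1 } so 11/32
edge 7 of 15 (blue): { 0 1/4 5/16 11/32 | 3/8 1/2 1 } so 23/64
edge 8 of 15 (red): { 0 1/4 5/16 11/32 | 23/64 3/8 1/2 1 } so 45/128
edge 9 of 15 (blue): { 0 1/4 5/16 11/32 45/128 | 23/64 3/8 1/2 1 } so 91/256
edge 10 of 15 (blue): { 0 1/4 5/16 11/32 45/128 91/256 | 23/64 3/8 1/2 1 } so 183/512
edge 11 of 15 (blue): { 0 1/4 5/16 11/32 45/128 91/256 183/512 | 23/64 3/8 1/2 1 } so 367/1024
edge 12 of 15 (red): { 0 1/4 5/16 11/32 45/128 91/256 183/512 | 367/1024 23/64 3/8 1/2 1 } so 733/2048
edge 13 of 15 (red): { 0 1/4 5/16 11/32 45/128 91/256 183/512 | 733/2048 367/1024 23/64 3/8 1/2 1 } so 1465/4096
edge 14 of 15 (red): { 0 1/4 5/16 11/32 45/128 91/256 183/512 | 1465/4096 733/2048 367/1024 23/64 3/8 1/2 1 } so 2929/8192
edge 15 of 15 (blue): { 0 1/4 5/16 11/32 45/128 91/256 183/512 2929/8192 | 1465/4096 733/2048 367/1024 23/64 3/8 1/2 1 } so 5859/16384

5859/16384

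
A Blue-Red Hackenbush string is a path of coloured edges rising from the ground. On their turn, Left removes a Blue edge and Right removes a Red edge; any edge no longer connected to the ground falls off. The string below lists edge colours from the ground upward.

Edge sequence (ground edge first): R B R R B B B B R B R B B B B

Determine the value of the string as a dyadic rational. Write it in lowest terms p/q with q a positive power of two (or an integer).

Recurse on prefixes of the 15-edge string R B R R B B B B R B R B B B B:
1 of 15 · R · max L −∞ · min R 0 = -1
2 of 15 · RB · max L -1 · min R 0 = -1/2
3 of 15 · RBR · max L -1 · min R -1/2 = -3/4
4 of 15 · RBRR · max L -1 · min R -3/4 = -7/8
5 of 15 · RBRRB · max L -7/8 · min R -3/4 = -13/16
6 of 15 · RBRRBB · max L -13/16 · min R -3/4 = -25/32
7 of 15 · RBRRBBB · max L -25/32 · min R -3/4 = -49/64
8 of 15 · RBRRBBBB · max L -49/64 · min R -3/4 = -97/128
9 of 15 · RBRRBBBBR · max L -49/64 · min R -97/128 = -195/256
10 of 15 · RBRRBBBBRB · max L -195/256 · min R -97/128 = -389/512
11 of 15 · RBRRBBBBRBR · max L -195/256 · min R -389/512 = -779/1024
12 of 15 · RBRRBBBBRBRB · max L -779/1024 · min R -389/512 = -1557/2048
13 of 15 · RBRRBBBBRBRBB · max L -1557/2048 · min R -389/512 = -3113/4096
14 of 15 · RBRRBBBBRBRBBB · max L -3113/4096 · min R -389/512 = -6225/8192
15 of 15 · RBRRBBBBRBRBBBB · max L -6225/8192 · min R -389/512 = -12449/16384

-12449/16384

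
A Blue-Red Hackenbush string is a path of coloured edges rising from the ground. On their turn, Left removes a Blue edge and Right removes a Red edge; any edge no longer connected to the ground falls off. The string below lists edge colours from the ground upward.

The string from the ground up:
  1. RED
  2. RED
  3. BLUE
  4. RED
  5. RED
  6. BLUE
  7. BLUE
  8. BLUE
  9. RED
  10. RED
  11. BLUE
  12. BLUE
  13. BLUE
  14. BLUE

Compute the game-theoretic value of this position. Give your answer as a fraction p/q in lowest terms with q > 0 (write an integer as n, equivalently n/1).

-7265/4096

value(R) = { — | 0 } — -1
value(RR) = { — | -1, 0 } — -2
value(RRB) = { -2 | -1, 0 } — -3/2
value(RRBR) = { -2 | -3/2, -1, 0 } — -7/4
value(RRBRR) = { -2 | -7/4, -3/2, -1, 0 } — -15/8
value(RRBRRB) = { -2, -15/8 | -7/4, -3/2, -1, 0 } — -29/16
value(RRBRRBB) = { -2, -15/8, -29/16 | -7/4, -3/2, -1, 0 } — -57/32
value(RRBRRBBB) = { -2, -15/8, -29/16, -57/32 | -7/4, -3/2, -1, 0 } — -113/64
value(RRBRRBBBR) = { -2, -15/8, -29/16, -57/32 | -113/64, -7/4, -3/2, -1, 0 } — -227/128
value(RRBRRBBBRR) = { -2, -15/8, -29/16, -57/32 | -227/128, -113/64, -7/4, -3/2, -1, 0 } — -455/256
value(RRBRRBBBRRB) = { -2, -15/8, -29/16, -57/32, -455/256 | -227/128, -113/64, -7/4, -3/2, -1, 0 } — -909/512
value(RRBRRBBBRRBB) = { -2, -15/8, -29/16, -57/32, -455/256, -909/512 | -227/128, -113/64, -7/4, -3/2, -1, 0 } — -1817/1024
value(RRBRRBBBRRBBB) = { -2, -15/8, -29/16, -57/32, -455/256, -909/512, -1817/1024 | -227/128, -113/64, -7/4, -3/2, -1, 0 } — -3633/2048
value(RRBRRBBBRRBBBB) = { -2, -15/8, -29/16, -57/32, -455/256, -909/512, -1817/1024, -3633/2048 | -227/128, -113/64, -7/4, -3/2, -1, 0 } — -7265/4096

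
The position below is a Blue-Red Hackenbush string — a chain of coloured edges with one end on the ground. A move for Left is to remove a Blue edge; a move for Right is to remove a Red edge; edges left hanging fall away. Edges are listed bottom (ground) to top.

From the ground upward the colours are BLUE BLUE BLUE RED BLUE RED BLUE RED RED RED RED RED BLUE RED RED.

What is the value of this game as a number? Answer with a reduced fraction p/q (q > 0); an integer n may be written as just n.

Recurse on prefixes of the 15-edge string BLUE BLUE BLUE RED BLUE RED BLUE RED RED RED RED RED BLUE RED RED:
v_1 [B]  L=[0]  R=[·]  gives 1
v_2 [BB]  L=[0, 1]  R=[·]  gives 2
v_3 [BBB]  L=[0, 1, 2]  R=[·]  gives 3
v_4 [BBBR]  L=[0, 1, 2]  R=[3]  gives 5/2
v_5 [BBBRB]  L=[0, 1, 2, 5/2]  R=[3]  gives 11/4
v_6 [BBBRBR]  L=[0, 1, 2, 5/2]  R=[11/4, 3]  gives 21/8
v_7 [BBBRBRB]  L=[0, 1, 2, 5/2, 21/8]  R=[11/4, 3]  gives 43/16
v_8 [BBBRBRBR]  L=[0, 1, 2, 5/2, 21/8]  R=[43/16, 11/4, 3]  gives 85/32
v_9 [BBBRBRBRR]  L=[0, 1, 2, 5/2, 21/8]  R=[85/32, 43/16, 11/4, 3]  gives 169/64
v_10 [BBBRBRBRRR]  L=[0, 1, 2, 5/2, 21/8]  R=[169/64, 85/32, 43/16, 11/4, 3]  gives 337/128
v_11 [BBBRBRBRRRR]  L=[0, 1, 2, 5/2, 21/8]  R=[337/128, 169/64, 85/32, 43/16, 11/4, 3]  gives 673/256
v_12 [BBBRBRBRRRRR]  L=[0, 1, 2, 5/2, 21/8]  R=[673/256, 337/128, 169/64, 85/32, 43/16, 11/4, 3]  gives 1345/512
v_13 [BBBRBRBRRRRRB]  L=[0, 1, 2, 5/2, 21/8, 1345/512]  R=[673/256, 337/128, 169/64, 85/32, 43/16, 11/4, 3]  gives 2691/1024
v_14 [BBBRBRBRRRRRBR]  L=[0, 1, 2, 5/2, 21/8, 1345/512]  R=[2691/1024, 673/256, 337/128, 169/64, 85/32, 43/16, 11/4, 3]  gives 5381/2048
v_15 [BBBRBRBRRRRRBRR]  L=[0, 1, 2, 5/2, 21/8, 1345/512]  R=[5381/2048, 2691/1024, 673/256, 337/128, 169/64, 85/32, 43/16, 11/4, 3]  gives 10761/4096

10761/4096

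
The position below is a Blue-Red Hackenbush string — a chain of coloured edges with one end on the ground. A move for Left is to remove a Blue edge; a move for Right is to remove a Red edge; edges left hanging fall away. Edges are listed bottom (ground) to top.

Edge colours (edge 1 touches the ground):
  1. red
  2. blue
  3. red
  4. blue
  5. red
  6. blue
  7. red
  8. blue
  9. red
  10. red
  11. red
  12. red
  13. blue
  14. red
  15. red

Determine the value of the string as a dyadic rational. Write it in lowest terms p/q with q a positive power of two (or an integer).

-10999/16384

Prefix values for red blue red blue red blue red blue red red red red blue red red via {L|R} + simplicity:
g(r) = { — | 0 } => -1
g(rb) = { -1 | 0 } => -1/2
g(rbr) = { -1 | -1/2 0 } => -3/4
g(rbrb) = { -1 -3/4 | -1/2 0 } => -5/8
g(rbrbr) = { -1 -3/4 | -5/8 -1/2 0 } => -11/16
g(rbrbrb) = { -1 -3/4 -11/16 | -5/8 -1/2 0 } => -21/32
g(rbrbrbr) = { -1 -3/4 -11/16 | -21/32 -5/8 -1/2 0 } => -43/64
g(rbrbrbrb) = { -1 -3/4 -11/16 -43/64 | -21/32 -5/8 -1/2 0 } => -85/128
g(rbrbrbrbr) = { -1 -3/4 -11/16 -43/64 | -85/128 -21/32 -5/8 -1/2 0 } => -171/256
g(rbrbrbrbrr) = { -1 -3/4 -11/16 -43/64 | -171/256 -85/128 -21/32 -5/8 -1/2 0 } => -343/512
g(rbrbrbrbrrr) = { -1 -3/4 -11/16 -43/64 | -343/512 -171/256 -85/128 -21/32 -5/8 -1/2 0 } => -687/1024
g(rbrbrbrbrrrr) = { -1 -3/4 -11/16 -43/64 | -687/1024 -343/512 -171/256 -85/128 -21/32 -5/8 -1/2 0 } => -1375/2048
g(rbrbrbrbrrrrb) = { -1 -3/4 -11/16 -43/64 -1375/2048 | -687/1024 -343/512 -171/256 -85/128 -21/32 -5/8 -1/2 0 } => -2749/4096
g(rbrbrbrbrrrrbr) = { -1 -3/4 -11/16 -43/64 -1375/2048 | -2749/4096 -687/1024 -343/512 -171/256 -85/128 -21/32 -5/8 -1/2 0 } => -5499/8192
g(rbrbrbrbrrrrbrr) = { -1 -3/4 -11/16 -43/64 -1375/2048 | -5499/8192 -2749/4096 -687/1024 -343/512 -171/256 -85/128 -21/32 -5/8 -1/2 0 } => -10999/16384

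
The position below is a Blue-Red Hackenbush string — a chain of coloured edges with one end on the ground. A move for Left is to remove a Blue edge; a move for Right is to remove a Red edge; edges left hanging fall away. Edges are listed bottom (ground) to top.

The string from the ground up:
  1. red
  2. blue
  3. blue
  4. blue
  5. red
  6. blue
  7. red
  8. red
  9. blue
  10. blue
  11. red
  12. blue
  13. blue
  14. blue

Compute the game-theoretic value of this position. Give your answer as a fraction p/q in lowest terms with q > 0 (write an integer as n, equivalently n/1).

-1425/8192

Recurse on prefixes of the 14-edge string red blue blue blue red blue red red blue blue red blue blue blue:
edge 1 of 14 (red): { none | 0 } -> -1
edge 2 of 14 (blue): { -1 | 0 } -> -1/2
edge 3 of 14 (blue): { -1,-1/2 | 0 } -> -1/4
edge 4 of 14 (blue): { -1,-1/2,-1/4 | 0 } -> -1/8
edge 5 of 14 (red): { -1,-1/2,-1/4 | -1/8,0 } -> -3/16
edge 6 of 14 (blue): { -1,-1/2,-1/4,-3/16 | -1/8,0 } -> -5/32
edge 7 of 14 (red): { -1,-1/2,-1/4,-3/16 | -5/32,-1/8,0 } -> -11/64
edge 8 of 14 (red): { -1,-1/2,-1/4,-3/16 | -11/64,-5/32,-1/8,0 } -> -23/128
edge 9 of 14 (blue): { -1,-1/2,-1/4,-3/16,-23/128 | -11/64,-5/32,-1/8,0 } -> -45/256
edge 10 of 14 (blue): { -1,-1/2,-1/4,-3/16,-23/128,-45/256 | -11/64,-5/32,-1/8,0 } -> -89/512
edge 11 of 14 (red): { -1,-1/2,-1/4,-3/16,-23/128,-45/256 | -89/512,-11/64,-5/32,-1/8,0 } -> -179/1024
edge 12 of 14 (blue): { -1,-1/2,-1/4,-3/16,-23/128,-45/256,-179/1024 | -89/512,-11/64,-5/32,-1/8,0 } -> -357/2048
edge 13 of 14 (blue): { -1,-1/2,-1/4,-3/16,-23/128,-45/256,-179/1024,-357/2048 | -89/512,-11/64,-5/32,-1/8,0 } -> -713/4096
edge 14 of 14 (blue): { -1,-1/2,-1/4,-3/16,-23/128,-45/256,-179/1024,-357/2048,-713/4096 | -89/512,-11/64,-5/32,-1/8,0 } -> -1425/8192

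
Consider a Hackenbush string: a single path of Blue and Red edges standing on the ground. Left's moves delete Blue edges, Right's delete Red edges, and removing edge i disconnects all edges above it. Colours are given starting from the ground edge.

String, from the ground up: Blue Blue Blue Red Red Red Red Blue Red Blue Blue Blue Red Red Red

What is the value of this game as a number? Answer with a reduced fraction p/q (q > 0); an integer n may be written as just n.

8561/4096

edge 1 of 15 (Blue): { 0 | none } -> 1
edge 2 of 15 (Blue): { 0,1 | none } -> 2
edge 3 of 15 (Blue): { 0,1,2 | none } -> 3
edge 4 of 15 (Red): { 0,1,2 | 3 } -> 5/2
edge 5 of 15 (Red): { 0,1,2 | 5/2,3 } -> 9/4
edge 6 of 15 (Red): { 0,1,2 | 9/4,5/2,3 } -> 17/8
edge 7 of 15 (Red): { 0,1,2 | 17/8,9/4,5/2,3 } -> 33/16
edge 8 of 15 (Blue): { 0,1,2,33/16 | 17/8,9/4,5/2,3 } -> 67/32
edge 9 of 15 (Red): { 0,1,2,33/16 | 67/32,17/8,9/4,5/2,3 } -> 133/64
edge 10 of 15 (Blue): { 0,1,2,33/16,133/64 | 67/32,17/8,9/4,5/2,3 } -> 267/128
edge 11 of 15 (Blue): { 0,1,2,33/16,133/64,267/128 | 67/32,17/8,9/4,5/2,3 } -> 535/256
edge 12 of 15 (Blue): { 0,1,2,33/16,133/64,267/128,535/256 | 67/32,17/8,9/4,5/2,3 } -> 1071/512
edge 13 of 15 (Red): { 0,1,2,33/16,133/64,267/128,535/256 | 1071/512,67/32,17/8,9/4,5/2,3 } -> 2141/1024
edge 14 of 15 (Red): { 0,1,2,33/16,133/64,267/128,535/256 | 2141/1024,1071/512,67/32,17/8,9/4,5/2,3 } -> 4281/2048
edge 15 of 15 (Red): { 0,1,2,33/16,133/64,267/128,535/256 | 4281/2048,2141/1024,1071/512,67/32,17/8,9/4,5/2,3 } -> 8561/4096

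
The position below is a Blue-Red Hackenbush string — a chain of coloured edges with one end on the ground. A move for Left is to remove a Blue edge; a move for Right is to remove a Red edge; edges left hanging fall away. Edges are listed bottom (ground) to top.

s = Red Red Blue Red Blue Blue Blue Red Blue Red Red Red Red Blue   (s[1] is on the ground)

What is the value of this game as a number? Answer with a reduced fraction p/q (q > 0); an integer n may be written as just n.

1 of 14 · R · max L −∞ · min R 0 = -1
2 of 14 · RR · max L −∞ · min R -1 = -2
3 of 14 · RRB · max L -2 · min R -1 = -3/2
4 of 14 · RRBR · max L -2 · min R -3/2 = -7/4
5 of 14 · RRBRB · max L -7/4 · min R -3/2 = -13/8
6 of 14 · RRBRBB · max L -13/8 · min R -3/2 = -25/16
7 of 14 · RRBRBBB · max L -25/16 · min R -3/2 = -49/32
8 of 14 · RRBRBBBR · max L -25/16 · min R -49/32 = -99/64
9 of 14 · RRBRBBBRB · max L -99/64 · min R -49/32 = -197/128
10 of 14 · RRBRBBBRBR · max L -99/64 · min R -197/128 = -395/256
11 of 14 · RRBRBBBRBRR · max L -99/64 · min R -395/256 = -791/512
12 of 14 · RRBRBBBRBRRR · max L -99/64 · min R -791/512 = -1583/1024
13 of 14 · RRBRBBBRBRRRR · max L -99/64 · min R -1583/1024 = -3167/2048
14 of 14 · RRBRBBBRBRRRRB · max L -3167/2048 · min R -1583/1024 = -6333/4096

-6333/4096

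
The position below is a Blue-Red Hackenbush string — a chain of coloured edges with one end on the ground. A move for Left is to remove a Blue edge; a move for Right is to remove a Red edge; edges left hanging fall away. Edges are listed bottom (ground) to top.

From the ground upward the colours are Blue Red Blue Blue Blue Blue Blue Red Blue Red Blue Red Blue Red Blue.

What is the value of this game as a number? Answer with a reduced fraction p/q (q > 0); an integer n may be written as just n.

16043/16384

v(B) = { 0 | ∅ } = 1
v(BR) = { 0 | 1 } = 1/2
v(BRB) = { 0 1/2 | 1 } = 3/4
v(BRBB) = { 0 1/2 3/4 | 1 } = 7/8
v(BRBBB) = { 0 1/2 3/4 7/8 | 1 } = 15/16
v(BRBBBB) = { 0 1/2 3/4 7/8 15/16 | 1 } = 31/32
v(BRBBBBB) = { 0 1/2 3/4 7/8 15/16 31/32 | 1 } = 63/64
v(BRBBBBBR) = { 0 1/2 3/4 7/8 15/16 31/32 | 63/64 1 } = 125/128
v(BRBBBBBRB) = { 0 1/2 3/4 7/8 15/16 31/32 125/128 | 63/64 1 } = 251/256
v(BRBBBBBRBR) = { 0 1/2 3/4 7/8 15/16 31/32 125/128 | 251/256 63/64 1 } = 501/512
v(BRBBBBBRBRB) = { 0 1/2 3/4 7/8 15/16 31/32 125/128 501/512 | 251/256 63/64 1 } = 1003/1024
v(BRBBBBBRBRBR) = { 0 1/2 3/4 7/8 15/16 31/32 125/128 501/512 | 1003/1024 251/256 63/64 1 } = 2005/2048
v(BRBBBBBRBRBRB) = { 0 1/2 3/4 7/8 15/16 31/32 125/128 501/512 2005/2048 | 1003/1024 251/256 63/64 1 } = 4011/4096
v(BRBBBBBRBRBRBR) = { 0 1/2 3/4 7/8 15/16 31/32 125/128 501/512 2005/2048 | 4011/4096 1003/1024 251/256 63/64 1 } = 8021/8192
v(BRBBBBBRBRBRBRB) = { 0 1/2 3/4 7/8 15/16 31/32 125/128 501/512 2005/2048 8021/8192 | 4011/4096 1003/1024 251/256 63/64 1 } = 16043/16384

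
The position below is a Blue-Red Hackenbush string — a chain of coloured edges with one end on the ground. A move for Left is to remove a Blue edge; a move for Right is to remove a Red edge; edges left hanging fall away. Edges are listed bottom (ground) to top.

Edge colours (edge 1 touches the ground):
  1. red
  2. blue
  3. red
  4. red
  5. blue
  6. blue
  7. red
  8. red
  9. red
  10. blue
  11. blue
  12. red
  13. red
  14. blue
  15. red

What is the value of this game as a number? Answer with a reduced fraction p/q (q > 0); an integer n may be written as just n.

-13211/16384

Build value(s[:k]) for k = 1..15, string s = red blue red red blue blue red red red blue blue red red blue red.
value(r) = {  | 0 } — -1
value(rb) = { -1 | 0 } — -1/2
value(rbr) = { -1 | -1/2,0 } — -3/4
value(rbrr) = { -1 | -3/4,-1/2,0 } — -7/8
value(rbrrb) = { -1,-7/8 | -3/4,-1/2,0 } — -13/16
value(rbrrbb) = { -1,-7/8,-13/16 | -3/4,-1/2,0 } — -25/32
value(rbrrbbr) = { -1,-7/8,-13/16 | -25/32,-3/4,-1/2,0 } — -51/64
value(rbrrbbrr) = { -1,-7/8,-13/16 | -51/64,-25/32,-3/4,-1/2,0 } — -103/128
value(rbrrbbrrr) = { -1,-7/8,-13/16 | -103/128,-51/64,-25/32,-3/4,-1/2,0 } — -207/256
value(rbrrbbrrrb) = { -1,-7/8,-13/16,-207/256 | -103/128,-51/64,-25/32,-3/4,-1/2,0 } — -413/512
value(rbrrbbrrrbb) = { -1,-7/8,-13/16,-207/256,-413/512 | -103/128,-51/64,-25/32,-3/4,-1/2,0 } — -825/1024
value(rbrrbbrrrbbr) = { -1,-7/8,-13/16,-207/256,-413/512 | -825/1024,-103/128,-51/64,-25/32,-3/4,-1/2,0 } — -1651/2048
value(rbrrbbrrrbbrr) = { -1,-7/8,-13/16,-207/256,-413/512 | -1651/2048,-825/1024,-103/128,-51/64,-25/32,-3/4,-1/2,0 } — -3303/4096
value(rbrrbbrrrbbrrb) = { -1,-7/8,-13/16,-207/256,-413/512,-3303/4096 | -1651/2048,-825/1024,-103/128,-51/64,-25/32,-3/4,-1/2,0 } — -6605/8192
value(rbrrbbrrrbbrrbr) = { -1,-7/8,-13/16,-207/256,-413/512,-3303/4096 | -6605/8192,-1651/2048,-825/1024,-103/128,-51/64,-25/32,-3/4,-1/2,0 } — -13211/16384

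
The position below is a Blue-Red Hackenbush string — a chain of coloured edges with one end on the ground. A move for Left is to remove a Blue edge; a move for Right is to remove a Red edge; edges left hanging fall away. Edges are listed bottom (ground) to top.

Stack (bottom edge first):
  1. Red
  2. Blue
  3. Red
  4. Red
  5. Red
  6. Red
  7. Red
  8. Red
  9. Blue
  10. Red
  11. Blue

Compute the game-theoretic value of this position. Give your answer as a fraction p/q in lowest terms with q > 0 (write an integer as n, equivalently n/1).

R: Left { (no moves) }, Right { 0 } — simplest -1
RB: Left { -1 }, Right { 0 } — simplest -1/2
RBR: Left { -1 }, Right { -1/2 0 } — simplest -3/4
RBRR: Left { -1 }, Right { -3/4 -1/2 0 } — simplest -7/8
RBRRR: Left { -1 }, Right { -7/8 -3/4 -1/2 0 } — simplest -15/16
RBRRRR: Left { -1 }, Right { -15/16 -7/8 -3/4 -1/2 0 } — simplest -31/32
RBRRRRR: Left { -1 }, Right { -31/32 -15/16 -7/8 -3/4 -1/2 0 } — simplest -63/64
RBRRRRRR: Left { -1 }, Right { -63/64 -31/32 -15/16 -7/8 -3/4 -1/2 0 } — simplest -127/128
RBRRRRRRB: Left { -1 -127/128 }, Right { -63/64 -31/32 -15/16 -7/8 -3/4 -1/2 0 } — simplest -253/256
RBRRRRRRBR: Left { -1 -127/128 }, Right { -253/256 -63/64 -31/32 -15/16 -7/8 -3/4 -1/2 0 } — simplest -507/512
RBRRRRRRBRB: Left { -1 -127/128 -507/512 }, Right { -253/256 -63/64 -31/32 -15/16 -7/8 -3/4 -1/2 0 } — simplest -1013/1024

-1013/1024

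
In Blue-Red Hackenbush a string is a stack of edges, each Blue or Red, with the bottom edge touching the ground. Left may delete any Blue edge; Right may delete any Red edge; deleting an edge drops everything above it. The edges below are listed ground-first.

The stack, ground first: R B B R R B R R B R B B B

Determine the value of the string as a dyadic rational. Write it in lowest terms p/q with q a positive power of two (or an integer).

-1745/4096

Prefix values for R B B R R B R R B R B B B via {L|R} + simplicity:
value(R) = { · | 0 } -> -1
value(RB) = { -1 | 0 } -> -1/2
value(RBB) = { -1 -1/2 | 0 } -> -1/4
value(RBBR) = { -1 -1/2 | -1/4 0 } -> -3/8
value(RBBRR) = { -1 -1/2 | -3/8 -1/4 0 } -> -7/16
value(RBBRRB) = { -1 -1/2 -7/16 | -3/8 -1/4 0 } -> -13/32
value(RBBRRBR) = { -1 -1/2 -7/16 | -13/32 -3/8 -1/4 0 } -> -27/64
value(RBBRRBRR) = { -1 -1/2 -7/16 | -27/64 -13/32 -3/8 -1/4 0 } -> -55/128
value(RBBRRBRRB) = { -1 -1/2 -7/16 -55/128 | -27/64 -13/32 -3/8 -1/4 0 } -> -109/256
value(RBBRRBRRBR) = { -1 -1/2 -7/16 -55/128 | -109/256 -27/64 -13/32 -3/8 -1/4 0 } -> -219/512
value(RBBRRBRRBRB) = { -1 -1/2 -7/16 -55/128 -219/512 | -109/256 -27/64 -13/32 -3/8 -1/4 0 } -> -437/1024
value(RBBRRBRRBRBB) = { -1 -1/2 -7/16 -55/128 -219/512 -437/1024 | -109/256 -27/64 -13/32 -3/8 -1/4 0 } -> -873/2048
value(RBBRRBRRBRBBB) = { -1 -1/2 -7/16 -55/128 -219/512 -437/1024 -873/2048 | -109/256 -27/64 -13/32 -3/8 -1/4 0 } -> -1745/4096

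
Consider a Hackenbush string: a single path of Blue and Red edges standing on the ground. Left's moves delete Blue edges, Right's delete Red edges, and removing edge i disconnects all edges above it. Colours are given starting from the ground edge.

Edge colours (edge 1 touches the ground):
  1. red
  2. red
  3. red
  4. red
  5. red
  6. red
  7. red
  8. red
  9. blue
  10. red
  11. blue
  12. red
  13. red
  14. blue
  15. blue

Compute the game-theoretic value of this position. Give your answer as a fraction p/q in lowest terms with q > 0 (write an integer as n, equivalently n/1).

-985/128

step 1: add red to get r; options L={ · } R={ 0 } -> -1
step 2: add red to get rr; options L={ · } R={ -1,0 } -> -2
step 3: add red to get rrr; options L={ · } R={ -2,-1,0 } -> -3
step 4: add red to get rrrr; options L={ · } R={ -3,-2,-1,0 } -> -4
step 5: add red to get rrrrr; options L={ · } R={ -4,-3,-2,-1,0 } -> -5
step 6: add red to get rrrrrr; options L={ · } R={ -5,-4,-3,-2,-1,0 } -> -6
step 7: add red to get rrrrrrr; options L={ · } R={ -6,-5,-4,-3,-2,-1,0 } -> -7
step 8: add red to get rrrrrrrr; options L={ · } R={ -7,-6,-5,-4,-3,-2,-1,0 } -> -8
step 9: add blue to get rrrrrrrrb; options L={ -8 } R={ -7,-6,-5,-4,-3,-2,-1,0 } -> -15/2
step 10: add red to get rrrrrrrrbr; options L={ -8 } R={ -15/2,-7,-6,-5,-4,-3,-2,-1,0 } -> -31/4
step 11: add blue to get rrrrrrrrbrb; options L={ -8,-31/4 } R={ -15/2,-7,-6,-5,-4,-3,-2,-1,0 } -> -61/8
step 12: add red to get rrrrrrrrbrbr; options L={ -8,-31/4 } R={ -61/8,-15/2,-7,-6,-5,-4,-3,-2,-1,0 } -> -123/16
step 13: add red to get rrrrrrrrbrbrr; options L={ -8,-31/4 } R={ -123/16,-61/8,-15/2,-7,-6,-5,-4,-3,-2,-1,0 } -> -247/32
step 14: add blue to get rrrrrrrrbrbrrb; options L={ -8,-31/4,-247/32 } R={ -123/16,-61/8,-15/2,-7,-6,-5,-4,-3,-2,-1,0 } -> -493/64
step 15: add blue to get rrrrrrrrbrbrrbb; options L={ -8,-31/4,-247/32,-493/64 } R={ -123/16,-61/8,-15/2,-7,-6,-5,-4,-3,-2,-1,0 } -> -985/128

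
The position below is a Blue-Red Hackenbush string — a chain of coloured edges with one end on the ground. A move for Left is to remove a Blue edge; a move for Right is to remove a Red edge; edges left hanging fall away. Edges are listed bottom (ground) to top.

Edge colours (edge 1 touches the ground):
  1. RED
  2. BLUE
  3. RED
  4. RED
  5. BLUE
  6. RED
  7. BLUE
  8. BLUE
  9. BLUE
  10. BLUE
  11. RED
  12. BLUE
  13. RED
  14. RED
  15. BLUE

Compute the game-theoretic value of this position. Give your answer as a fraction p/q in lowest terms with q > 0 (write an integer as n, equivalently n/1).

v(R) = { none | 0 } — -1
v(RB) = { -1 | 0 } — -1/2
v(RBR) = { -1 | -1/2 0 } — -3/4
v(RBRR) = { -1 | -3/4 -1/2 0 } — -7/8
v(RBRRB) = { -1 -7/8 | -3/4 -1/2 0 } — -13/16
v(RBRRBR) = { -1 -7/8 | -13/16 -3/4 -1/2 0 } — -27/32
v(RBRRBRB) = { -1 -7/8 -27/32 | -13/16 -3/4 -1/2 0 } — -53/64
v(RBRRBRBB) = { -1 -7/8 -27/32 -53/64 | -13/16 -3/4 -1/2 0 } — -105/128
v(RBRRBRBBB) = { -1 -7/8 -27/32 -53/64 -105/128 | -13/16 -3/4 -1/2 0 } — -209/256
v(RBRRBRBBBB) = { -1 -7/8 -27/32 -53/64 -105/128 -209/256 | -13/16 -3/4 -1/2 0 } — -417/512
v(RBRRBRBBBBR) = { -1 -7/8 -27/32 -53/64 -105/128 -209/256 | -417/512 -13/16 -3/4 -1/2 0 } — -835/1024
v(RBRRBRBBBBRB) = { -1 -7/8 -27/32 -53/64 -105/128 -209/256 -835/1024 | -417/512 -13/16 -3/4 -1/2 0 } — -1669/2048
v(RBRRBRBBBBRBR) = { -1 -7/8 -27/32 -53/64 -105/128 -209/256 -835/1024 | -1669/2048 -417/512 -13/16 -3/4 -1/2 0 } — -3339/4096
v(RBRRBRBBBBRBRR) = { -1 -7/8 -27/32 -53/64 -105/128 -209/256 -835/1024 | -3339/4096 -1669/2048 -417/512 -13/16 -3/4 -1/2 0 } — -6679/8192
v(RBRRBRBBBBRBRRB) = { -1 -7/8 -27/32 -53/64 -105/128 -209/256 -835/1024 -6679/8192 | -3339/4096 -1669/2048 -417/512 -13/16 -3/4 -1/2 0 } — -13357/16384

-13357/16384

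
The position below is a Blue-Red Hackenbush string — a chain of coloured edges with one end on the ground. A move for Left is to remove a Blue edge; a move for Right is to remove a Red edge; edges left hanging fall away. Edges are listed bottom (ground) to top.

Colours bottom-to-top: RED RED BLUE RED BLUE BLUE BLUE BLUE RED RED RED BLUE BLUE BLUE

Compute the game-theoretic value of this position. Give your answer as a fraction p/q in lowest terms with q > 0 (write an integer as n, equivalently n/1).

g(R) = { (no moves) | 0 } => -1
g(RR) = { (no moves) | -1,0 } => -2
g(RRB) = { -2 | -1,0 } => -3/2
g(RRBR) = { -2 | -3/2,-1,0 } => -7/4
g(RRBRB) = { -2,-7/4 | -3/2,-1,0 } => -13/8
g(RRBRBB) = { -2,-7/4,-13/8 | -3/2,-1,0 } => -25/16
g(RRBRBBB) = { -2,-7/4,-13/8,-25/16 | -3/2,-1,0 } => -49/32
g(RRBRBBBB) = { -2,-7/4,-13/8,-25/16,-49/32 | -3/2,-1,0 } => -97/64
g(RRBRBBBBR) = { -2,-7/4,-13/8,-25/16,-49/32 | -97/64,-3/2,-1,0 } => -195/128
g(RRBRBBBBRR) = { -2,-7/4,-13/8,-25/16,-49/32 | -195/128,-97/64,-3/2,-1,0 } => -391/256
g(RRBRBBBBRRR) = { -2,-7/4,-13/8,-25/16,-49/32 | -391/256,-195/128,-97/64,-3/2,-1,0 } => -783/512
g(RRBRBBBBRRRB) = { -2,-7/4,-13/8,-25/16,-49/32,-783/512 | -391/256,-195/128,-97/64,-3/2,-1,0 } => -1565/1024
g(RRBRBBBBRRRBB) = { -2,-7/4,-13/8,-25/16,-49/32,-783/512,-1565/1024 | -391/256,-195/128,-97/64,-3/2,-1,0 } => -3129/2048
g(RRBRBBBBRRRBBB) = { -2,-7/4,-13/8,-25/16,-49/32,-783/512,-1565/1024,-3129/2048 | -391/256,-195/128,-97/64,-3/2,-1,0 } => -6257/4096

-6257/4096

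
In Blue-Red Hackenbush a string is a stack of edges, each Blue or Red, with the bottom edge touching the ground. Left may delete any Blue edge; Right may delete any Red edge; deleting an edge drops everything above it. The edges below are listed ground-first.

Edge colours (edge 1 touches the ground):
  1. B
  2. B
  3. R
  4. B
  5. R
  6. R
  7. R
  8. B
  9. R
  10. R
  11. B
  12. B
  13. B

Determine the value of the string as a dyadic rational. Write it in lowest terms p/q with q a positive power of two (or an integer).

step 1: add B to get B; options L={ 0 } R={ none } — 1
step 2: add B to get BB; options L={ 0; 1 } R={ none } — 2
step 3: add R to get BBR; options L={ 0; 1 } R={ 2 } — 3/2
step 4: add B to get BBRB; options L={ 0; 1; 3/2 } R={ 2 } — 7/4
step 5: add R to get BBRBR; options L={ 0; 1; 3/2 } R={ 7/4; 2 } — 13/8
step 6: add R to get BBRBRR; options L={ 0; 1; 3/2 } R={ 13/8; 7/4; 2 } — 25/16
step 7: add R to get BBRBRRR; options L={ 0; 1; 3/2 } R={ 25/16; 13/8; 7/4; 2 } — 49/32
step 8: add B to get BBRBRRRB; options L={ 0; 1; 3/2; 49/32 } R={ 25/16; 13/8; 7/4; 2 } — 99/64
step 9: add R to get BBRBRRRBR; options L={ 0; 1; 3/2; 49/32 } R={ 99/64; 25/16; 13/8; 7/4; 2 } — 197/128
step 10: add R to get BBRBRRRBRR; options L={ 0; 1; 3/2; 49/32 } R={ 197/128; 99/64; 25/16; 13/8; 7/4; 2 } — 393/256
step 11: add B to get BBRBRRRBRRB; options L={ 0; 1; 3/2; 49/32; 393/256 } R={ 197/128; 99/64; 25/16; 13/8; 7/4; 2 } — 787/512
step 12: add B to get BBRBRRRBRRBB; options L={ 0; 1; 3/2; 49/32; 393/256; 787/512 } R={ 197/128; 99/64; 25/16; 13/8; 7/4; 2 } — 1575/1024
step 13: add B to get BBRBRRRBRRBBB; options L={ 0; 1; 3/2; 49/32; 393/256; 787/512; 1575/1024 } R={ 197/128; 99/64; 25/16; 13/8; 7/4; 2 } — 3151/2048

3151/2048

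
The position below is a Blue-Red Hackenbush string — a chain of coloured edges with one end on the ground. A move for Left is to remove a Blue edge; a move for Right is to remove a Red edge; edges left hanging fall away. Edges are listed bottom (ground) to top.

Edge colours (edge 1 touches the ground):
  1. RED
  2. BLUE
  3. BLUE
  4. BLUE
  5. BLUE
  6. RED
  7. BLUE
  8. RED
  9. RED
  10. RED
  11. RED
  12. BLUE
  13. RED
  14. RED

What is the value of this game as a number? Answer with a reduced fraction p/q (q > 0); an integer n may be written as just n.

Build value(s[:k]) for k = 1..14, string s = RED BLUE BLUE BLUE BLUE RED BLUE RED RED RED RED BLUE RED RED.
R: Left { · }, Right { 0 } — simplest -1
RB: Left { -1 }, Right { 0 } — simplest -1/2
RBB: Left { -1, -1/2 }, Right { 0 } — simplest -1/4
RBBB: Left { -1, -1/2, -1/4 }, Right { 0 } — simplest -1/8
RBBBB: Left { -1, -1/2, -1/4, -1/8 }, Right { 0 } — simplest -1/16
RBBBBR: Left { -1, -1/2, -1/4, -1/8 }, Right { -1/16, 0 } — simplest -3/32
RBBBBRB: Left { -1, -1/2, -1/4, -1/8, -3/32 }, Right { -1/16, 0 } — simplest -5/64
RBBBBRBR: Left { -1, -1/2, -1/4, -1/8, -3/32 }, Right { -5/64, -1/16, 0 } — simplest -11/128
RBBBBRBRR: Left { -1, -1/2, -1/4, -1/8, -3/32 }, Right { -11/128, -5/64, -1/16, 0 } — simplest -23/256
RBBBBRBRRR: Left { -1, -1/2, -1/4, -1/8, -3/32 }, Right { -23/256, -11/128, -5/64, -1/16, 0 } — simplest -47/512
RBBBBRBRRRR: Left { -1, -1/2, -1/4, -1/8, -3/32 }, Right { -47/512, -23/256, -11/128, -5/64, -1/16, 0 } — simplest -95/1024
RBBBBRBRRRRB: Left { -1, -1/2, -1/4, -1/8, -3/32, -95/1024 }, Right { -47/512, -23/256, -11/128, -5/64, -1/16, 0 } — simplest -189/2048
RBBBBRBRRRRBR: Left { -1, -1/2, -1/4, -1/8, -3/32, -95/1024 }, Right { -189/2048, -47/512, -23/256, -11/128, -5/64, -1/16, 0 } — simplest -379/4096
RBBBBRBRRRRBRR: Left { -1, -1/2, -1/4, -1/8, -3/32, -95/1024 }, Right { -379/4096, -189/2048, -47/512, -23/256, -11/128, -5/64, -1/16, 0 } — simplest -759/8192

-759/8192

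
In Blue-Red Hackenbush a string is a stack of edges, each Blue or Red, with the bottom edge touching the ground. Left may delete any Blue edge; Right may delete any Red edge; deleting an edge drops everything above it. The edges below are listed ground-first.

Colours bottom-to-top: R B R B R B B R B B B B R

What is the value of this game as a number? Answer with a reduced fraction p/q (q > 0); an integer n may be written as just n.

Recurse on prefixes of the 13-edge string R B R B R B B R B B B B R:
1 of 13 · R · max L −∞ · min R 0 gives -1
2 of 13 · RB · max L -1 · min R 0 gives -1/2
3 of 13 · RBR · max L -1 · min R -1/2 gives -3/4
4 of 13 · RBRB · max L -3/4 · min R -1/2 gives -5/8
5 of 13 · RBRBR · max L -3/4 · min R -5/8 gives -11/16
6 of 13 · RBRBRB · max L -11/16 · min R -5/8 gives -21/32
7 of 13 · RBRBRBB · max L -21/32 · min R -5/8 gives -41/64
8 of 13 · RBRBRBBR · max L -21/32 · min R -41/64 gives -83/128
9 of 13 · RBRBRBBRB · max L -83/128 · min R -41/64 gives -165/256
10 of 13 · RBRBRBBRBB · max L -165/256 · min R -41/64 gives -329/512
11 of 13 · RBRBRBBRBBB · max L -329/512 · min R -41/64 gives -657/1024
12 of 13 · RBRBRBBRBBBB · max L -657/1024 · min R -41/64 gives -1313/2048
13 of 13 · RBRBRBBRBBBBR · max L -657/1024 · min R -1313/2048 gives -2627/4096

-2627/4096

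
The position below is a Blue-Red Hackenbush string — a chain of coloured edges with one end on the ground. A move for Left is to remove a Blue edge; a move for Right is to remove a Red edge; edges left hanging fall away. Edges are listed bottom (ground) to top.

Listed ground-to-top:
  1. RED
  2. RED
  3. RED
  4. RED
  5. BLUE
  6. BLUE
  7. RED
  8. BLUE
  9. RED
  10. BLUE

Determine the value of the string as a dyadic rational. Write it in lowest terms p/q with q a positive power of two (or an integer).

-213/64

step 1: add RED to get R; options L={ — } R={ 0 } → -1
step 2: add RED to get RR; options L={ — } R={ -1; 0 } → -2
step 3: add RED to get RRR; options L={ — } R={ -2; -1; 0 } → -3
step 4: add RED to get RRRR; options L={ — } R={ -3; -2; -1; 0 } → -4
step 5: add BLUE to get RRRRB; options L={ -4 } R={ -3; -2; -1; 0 } → -7/2
step 6: add BLUE to get RRRRBB; options L={ -4; -7/2 } R={ -3; -2; -1; 0 } → -13/4
step 7: add RED to get RRRRBBR; options L={ -4; -7/2 } R={ -13/4; -3; -2; -1; 0 } → -27/8
step 8: add BLUE to get RRRRBBRB; options L={ -4; -7/2; -27/8 } R={ -13/4; -3; -2; -1; 0 } → -53/16
step 9: add RED to get RRRRBBRBR; options L={ -4; -7/2; -27/8 } R={ -53/16; -13/4; -3; -2; -1; 0 } → -107/32
step 10: add BLUE to get RRRRBBRBRB; options L={ -4; -7/2; -27/8; -107/32 } R={ -53/16; -13/4; -3; -2; -1; 0 } → -213/64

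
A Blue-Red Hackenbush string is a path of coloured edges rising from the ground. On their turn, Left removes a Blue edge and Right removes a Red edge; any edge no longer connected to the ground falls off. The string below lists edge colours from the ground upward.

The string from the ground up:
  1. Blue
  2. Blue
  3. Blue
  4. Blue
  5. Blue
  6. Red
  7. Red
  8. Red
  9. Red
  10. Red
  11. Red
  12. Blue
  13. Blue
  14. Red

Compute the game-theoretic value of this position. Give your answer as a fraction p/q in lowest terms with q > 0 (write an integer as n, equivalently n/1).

Recurse on prefixes of the 14-edge string Blue Blue Blue Blue Blue Red Red Red Red Red Red Blue Blue Red:
step 1: add Blue to get B; options L={ 0 } R={ ∅ } so 1
step 2: add Blue to get BB; options L={ 0, 1 } R={ ∅ } so 2
step 3: add Blue to get BBB; options L={ 0, 1, 2 } R={ ∅ } so 3
step 4: add Blue to get BBBB; options L={ 0, 1, 2, 3 } R={ ∅ } so 4
step 5: add Blue to get BBBBB; options L={ 0, 1, 2, 3, 4 } R={ ∅ } so 5
step 6: add Red to get BBBBBR; options L={ 0, 1, 2, 3, 4 } R={ 5 } so 9/2
step 7: add Red to get BBBBBRR; options L={ 0, 1, 2, 3, 4 } R={ 9/2, 5 } so 17/4
step 8: add Red to get BBBBBRRR; options L={ 0, 1, 2, 3, 4 } R={ 17/4, 9/2, 5 } so 33/8
step 9: add Red to get BBBBBRRRR; options L={ 0, 1, 2, 3, 4 } R={ 33/8, 17/4, 9/2, 5 } so 65/16
step 10: add Red to get BBBBBRRRRR; options L={ 0, 1, 2, 3, 4 } R={ 65/16, 33/8, 17/4, 9/2, 5 } so 129/32
step 11: add Red to get BBBBBRRRRRR; options L={ 0, 1, 2, 3, 4 } R={ 129/32, 65/16, 33/8, 17/4, 9/2, 5 } so 257/64
step 12: add Blue to get BBBBBRRRRRRB; options L={ 0, 1, 2, 3, 4, 257/64 } R={ 129/32, 65/16, 33/8, 17/4, 9/2, 5 } so 515/128
step 13: add Blue to get BBBBBRRRRRRBB; options L={ 0, 1, 2, 3, 4, 257/64, 515/128 } R={ 129/32, 65/16, 33/8, 17/4, 9/2, 5 } so 1031/256
step 14: add Red to get BBBBBRRRRRRBBR; options L={ 0, 1, 2, 3, 4, 257/64, 515/128 } R={ 1031/256, 129/32, 65/16, 33/8, 17/4, 9/2, 5 } so 2061/512

2061/512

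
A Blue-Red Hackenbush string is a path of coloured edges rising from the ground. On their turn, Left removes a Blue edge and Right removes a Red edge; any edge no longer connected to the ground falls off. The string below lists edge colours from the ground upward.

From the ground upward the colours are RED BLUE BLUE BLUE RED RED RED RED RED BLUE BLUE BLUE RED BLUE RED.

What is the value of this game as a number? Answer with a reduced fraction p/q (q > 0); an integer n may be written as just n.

-3979/16384

step 1: add RED to get R; options L={ — } R={ 0 } => -1
step 2: add BLUE to get RB; options L={ -1 } R={ 0 } => -1/2
step 3: add BLUE to get RBB; options L={ -1,-1/2 } R={ 0 } => -1/4
step 4: add BLUE to get RBBB; options L={ -1,-1/2,-1/4 } R={ 0 } => -1/8
step 5: add RED to get RBBBR; options L={ -1,-1/2,-1/4 } R={ -1/8,0 } => -3/16
step 6: add RED to get RBBBRR; options L={ -1,-1/2,-1/4 } R={ -3/16,-1/8,0 } => -7/32
step 7: add RED to get RBBBRRR; options L={ -1,-1/2,-1/4 } R={ -7/32,-3/16,-1/8,0 } => -15/64
step 8: add RED to get RBBBRRRR; options L={ -1,-1/2,-1/4 } R={ -15/64,-7/32,-3/16,-1/8,0 } => -31/128
step 9: add RED to get RBBBRRRRR; options L={ -1,-1/2,-1/4 } R={ -31/128,-15/64,-7/32,-3/16,-1/8,0 } => -63/256
step 10: add BLUE to get RBBBRRRRRB; options L={ -1,-1/2,-1/4,-63/256 } R={ -31/128,-15/64,-7/32,-3/16,-1/8,0 } => -125/512
step 11: add BLUE to get RBBBRRRRRBB; options L={ -1,-1/2,-1/4,-63/256,-125/512 } R={ -31/128,-15/64,-7/32,-3/16,-1/8,0 } => -249/1024
step 12: add BLUE to get RBBBRRRRRBBB; options L={ -1,-1/2,-1/4,-63/256,-125/512,-249/1024 } R={ -31/128,-15/64,-7/32,-3/16,-1/8,0 } => -497/2048
step 13: add RED to get RBBBRRRRRBBBR; options L={ -1,-1/2,-1/4,-63/256,-125/512,-249/1024 } R={ -497/2048,-31/128,-15/64,-7/32,-3/16,-1/8,0 } => -995/4096
step 14: add BLUE to get RBBBRRRRRBBBRB; options L={ -1,-1/2,-1/4,-63/256,-125/512,-249/1024,-995/4096 } R={ -497/2048,-31/128,-15/64,-7/32,-3/16,-1/8,0 } => -1989/8192
step 15: add RED to get RBBBRRRRRBBBRBR; options L={ -1,-1/2,-1/4,-63/256,-125/512,-249/1024,-995/4096 } R={ -1989/8192,-497/2048,-31/128,-15/64,-7/32,-3/16,-1/8,0 } => -3979/16384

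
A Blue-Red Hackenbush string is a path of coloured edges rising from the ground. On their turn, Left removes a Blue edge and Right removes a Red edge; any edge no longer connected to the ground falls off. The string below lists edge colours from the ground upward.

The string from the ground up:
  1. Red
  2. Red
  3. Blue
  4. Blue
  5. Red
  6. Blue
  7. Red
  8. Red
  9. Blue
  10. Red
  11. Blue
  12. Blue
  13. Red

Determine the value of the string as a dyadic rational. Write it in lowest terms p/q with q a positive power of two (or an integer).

-2771/2048

Build g(s[:k]) for k = 1..13, string s = Red Red Blue Blue Red Blue Red Red Blue Red Blue Blue Red.
g_1 [R]  L=[(no moves)]  R=[0]  = -1
g_2 [RR]  L=[(no moves)]  R=[-1; 0]  = -2
g_3 [RRB]  L=[-2]  R=[-1; 0]  = -3/2
g_4 [RRBB]  L=[-2; -3/2]  R=[-1; 0]  = -5/4
g_5 [RRBBR]  L=[-2; -3/2]  R=[-5/4; -1; 0]  = -11/8
g_6 [RRBBRB]  L=[-2; -3/2; -11/8]  R=[-5/4; -1; 0]  = -21/16
g_7 [RRBBRBR]  L=[-2; -3/2; -11/8]  R=[-21/16; -5/4; -1; 0]  = -43/32
g_8 [RRBBRBRR]  L=[-2; -3/2; -11/8]  R=[-43/32; -21/16; -5/4; -1; 0]  = -87/64
g_9 [RRBBRBRRB]  L=[-2; -3/2; -11/8; -87/64]  R=[-43/32; -21/16; -5/4; -1; 0]  = -173/128
g_10 [RRBBRBRRBR]  L=[-2; -3/2; -11/8; -87/64]  R=[-173/128; -43/32; -21/16; -5/4; -1; 0]  = -347/256
g_11 [RRBBRBRRBRB]  L=[-2; -3/2; -11/8; -87/64; -347/256]  R=[-173/128; -43/32; -21/16; -5/4; -1; 0]  = -693/512
g_12 [RRBBRBRRBRBB]  L=[-2; -3/2; -11/8; -87/64; -347/256; -693/512]  R=[-173/128; -43/32; -21/16; -5/4; -1; 0]  = -1385/1024
g_13 [RRBBRBRRBRBBR]  L=[-2; -3/2; -11/8; -87/64; -347/256; -693/512]  R=[-1385/1024; -173/128; -43/32; -21/16; -5/4; -1; 0]  = -2771/2048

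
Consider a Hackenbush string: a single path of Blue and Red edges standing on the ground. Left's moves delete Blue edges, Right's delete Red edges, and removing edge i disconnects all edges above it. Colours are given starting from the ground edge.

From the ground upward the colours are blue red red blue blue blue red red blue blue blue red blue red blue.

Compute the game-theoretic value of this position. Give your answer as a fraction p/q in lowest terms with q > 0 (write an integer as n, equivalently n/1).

Recurse on prefixes of the 15-edge string blue red red blue blue blue red red blue blue blue red blue red blue:
G_1 [b]  L=[0]  R=[—]  = 1
G_2 [br]  L=[0]  R=[1]  = 1/2
G_3 [brr]  L=[0]  R=[1/2; 1]  = 1/4
G_4 [brrb]  L=[0; 1/4]  R=[1/2; 1]  = 3/8
G_5 [brrbb]  L=[0; 1/4; 3/8]  R=[1/2; 1]  = 7/16
G_6 [brrbbb]  L=[0; 1/4; 3/8; 7/16]  R=[1/2; 1]  = 15/32
G_7 [brrbbbr]  L=[0; 1/4; 3/8; 7/16]  R=[15/32; 1/2; 1]  = 29/64
G_8 [brrbbbrr]  L=[0; 1/4; 3/8; 7/16]  R=[29/64; 15/32; 1/2; 1]  = 57/128
G_9 [brrbbbrrb]  L=[0; 1/4; 3/8; 7/16; 57/128]  R=[29/64; 15/32; 1/2; 1]  = 115/256
G_10 [brrbbbrrbb]  L=[0; 1/4; 3/8; 7/16; 57/128; 115/256]  R=[29/64; 15/32; 1/2; 1]  = 231/512
G_11 [brrbbbrrbbb]  L=[0; 1/4; 3/8; 7/16; 57/128; 115/256; 231/512]  R=[29/64; 15/32; 1/2; 1]  = 463/1024
G_12 [brrbbbrrbbbr]  L=[0; 1/4; 3/8; 7/16; 57/128; 115/256; 231/512]  R=[463/1024; 29/64; 15/32; 1/2; 1]  = 925/2048
G_13 [brrbbbrrbbbrb]  L=[0; 1/4; 3/8; 7/16; 57/128; 115/256; 231/512; 925/2048]  R=[463/1024; 29/64; 15/32; 1/2; 1]  = 1851/4096
G_14 [brrbbbrrbbbrbr]  L=[0; 1/4; 3/8; 7/16; 57/128; 115/256; 231/512; 925/2048]  R=[1851/4096; 463/1024; 29/64; 15/32; 1/2; 1]  = 3701/8192
G_15 [brrbbbrrbbbrbrb]  L=[0; 1/4; 3/8; 7/16; 57/128; 115/256; 231/512; 925/2048; 3701/8192]  R=[1851/4096; 463/1024; 29/64; 15/32; 1/2; 1]  = 7403/16384

7403/16384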